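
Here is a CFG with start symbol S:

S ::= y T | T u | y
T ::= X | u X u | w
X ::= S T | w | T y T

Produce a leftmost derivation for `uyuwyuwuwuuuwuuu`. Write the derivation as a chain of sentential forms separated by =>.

S=>Tu=>uXuu=>uSTuu=>uyTTuu=>uyuXuTuu=>uyuTyTuTuu=>uyuwyTuTuu=>uyuwyuXuuTuu=>uyuwyuSTuuTuu=>uyuwyuTuTuuTuu=>uyuwyuwuTuuTuu=>uyuwyuwuwuuTuu=>uyuwyuwuwuuuXuuu=>uyuwyuwuwuuuwuuu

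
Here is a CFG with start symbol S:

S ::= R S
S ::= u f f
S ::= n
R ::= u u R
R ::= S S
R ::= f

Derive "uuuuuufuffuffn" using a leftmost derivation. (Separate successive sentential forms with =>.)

S=>RS=>uuRS=>uuuuRS=>uuuuuuRS=>uuuuuuSSS=>uuuuuuRSSS=>uuuuuufSSS=>uuuuuufuffSS=>uuuuuufuffuffS=>uuuuuufuffuffn

S => RS   [S ::= R S]
RS => uuRS   [R ::= u u R]
uuRS => uuuuRS   [R ::= u u R]
uuuuRS => uuuuuuRS   [R ::= u u R]
uuuuuuRS => uuuuuuSSS   [R ::= S S]
uuuuuuSSS => uuuuuuRSSS   [S ::= R S]
uuuuuuRSSS => uuuuuufSSS   [R ::= f]
uuuuuufSSS => uuuuuufuffSS   [S ::= u f f]
uuuuuufuffSS => uuuuuufuffuffS   [S ::= u f f]
uuuuuufuffuffS => uuuuuufuffuffn   [S ::= n]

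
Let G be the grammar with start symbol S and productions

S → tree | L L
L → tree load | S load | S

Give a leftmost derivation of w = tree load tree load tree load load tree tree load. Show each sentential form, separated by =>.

S => L L   [S → L L]
L L => S load L   [L → S load]
S load L => tree load L   [S → tree]
tree load L => tree load S   [L → S]
tree load S => tree load L L   [S → L L]
tree load L L => tree load S load L   [L → S load]
tree load S load L => tree load L L load L   [S → L L]
tree load L L load L => tree load tree load L load L   [L → tree load]
tree load tree load L load L => tree load tree load tree load load L   [L → tree load]
tree load tree load tree load load L => tree load tree load tree load load S   [L → S]
tree load tree load tree load load S => tree load tree load tree load load L L   [S → L L]
tree load tree load tree load load L L => tree load tree load tree load load S L   [L → S]
tree load tree load tree load load S L => tree load tree load tree load load tree L   [S → tree]
tree load tree load tree load load tree L => tree load tree load tree load load tree tree load   [L → tree load]

S => L L => S load L => tree load L => tree load S => tree load L L => tree load S load L => tree load L L load L => tree load tree load L load L => tree load tree load tree load load L => tree load tree load tree load load S => tree load tree load tree load load L L => tree load tree load tree load load S L => tree load tree load tree load load tree L => tree load tree load tree load load tree tree load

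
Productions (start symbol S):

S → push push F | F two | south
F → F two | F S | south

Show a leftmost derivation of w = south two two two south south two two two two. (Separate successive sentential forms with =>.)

S => F two => F two two => F two two two => F two two two two => F S two two two two => F S S two two two two => F two S S two two two two => F two two S S two two two two => F two two two S S two two two two => south two two two S S two two two two => south two two two south S two two two two => south two two two south south two two two two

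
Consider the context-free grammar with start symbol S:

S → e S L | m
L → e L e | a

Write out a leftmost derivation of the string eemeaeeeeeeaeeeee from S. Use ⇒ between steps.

S⇒eSL⇒eeSLL⇒eemLL⇒eemeLeL⇒eemeaeL⇒eemeaeeLe⇒eemeaeeeLee⇒eemeaeeeeLeee⇒eemeaeeeeeLeeee⇒eemeaeeeeeeLeeeee⇒eemeaeeeeeeaeeeee

S ⇒ eSL   [S → e S L]
eSL ⇒ eeSLL   [S → e S L]
eeSLL ⇒ eemLL   [S → m]
eemLL ⇒ eemeLeL   [L → e L e]
eemeLeL ⇒ eemeaeL   [L → a]
eemeaeL ⇒ eemeaeeLe   [L → e L e]
eemeaeeLe ⇒ eemeaeeeLee   [L → e L e]
eemeaeeeLee ⇒ eemeaeeeeLeee   [L → e L e]
eemeaeeeeLeee ⇒ eemeaeeeeeLeeee   [L → e L e]
eemeaeeeeeLeeee ⇒ eemeaeeeeeeLeeeee   [L → e L e]
eemeaeeeeeeLeeeee ⇒ eemeaeeeeeeaeeeee   [L → a]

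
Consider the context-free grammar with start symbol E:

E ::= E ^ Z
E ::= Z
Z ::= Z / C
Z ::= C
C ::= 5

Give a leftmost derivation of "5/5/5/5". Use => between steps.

E => Z => Z/C => Z/C/C => Z/C/C/C => C/C/C/C => 5/C/C/C => 5/5/C/C => 5/5/5/C => 5/5/5/5

E => Z   [E ::= Z]
Z => Z/C   [Z ::= Z / C]
Z/C => Z/C/C   [Z ::= Z / C]
Z/C/C => Z/C/C/C   [Z ::= Z / C]
Z/C/C/C => C/C/C/C   [Z ::= C]
C/C/C/C => 5/C/C/C   [C ::= 5]
5/C/C/C => 5/5/C/C   [C ::= 5]
5/5/C/C => 5/5/5/C   [C ::= 5]
5/5/5/C => 5/5/5/5   [C ::= 5]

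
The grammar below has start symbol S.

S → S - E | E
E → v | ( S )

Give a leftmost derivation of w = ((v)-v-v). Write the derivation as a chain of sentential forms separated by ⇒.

S ⇒ E ⇒ (S) ⇒ (S-E) ⇒ (S-E-E) ⇒ (E-E-E) ⇒ ((S)-E-E) ⇒ ((E)-E-E) ⇒ ((v)-E-E) ⇒ ((v)-v-E) ⇒ ((v)-v-v)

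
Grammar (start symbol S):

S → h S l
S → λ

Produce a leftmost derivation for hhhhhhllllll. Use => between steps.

S=>hSl=>hhSll=>hhhSlll=>hhhhSllll=>hhhhhSlllll=>hhhhhhSllllll=>hhhhhhllllll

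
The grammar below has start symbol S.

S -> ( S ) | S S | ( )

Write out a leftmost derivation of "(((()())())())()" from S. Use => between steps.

S => SS   [S -> S S]
SS => (S)S   [S -> ( S )]
(S)S => (SS)S   [S -> S S]
(SS)S => ((S)S)S   [S -> ( S )]
((S)S)S => ((SS)S)S   [S -> S S]
((SS)S)S => (((S)S)S)S   [S -> ( S )]
(((S)S)S)S => (((SS)S)S)S   [S -> S S]
(((SS)S)S)S => (((()S)S)S)S   [S -> ( )]
(((()S)S)S)S => (((()())S)S)S   [S -> ( )]
(((()())S)S)S => (((()())())S)S   [S -> ( )]
(((()())())S)S => (((()())())())S   [S -> ( )]
(((()())())())S => (((()())())())()   [S -> ( )]

S => SS => (S)S => (SS)S => ((S)S)S => ((SS)S)S => (((S)S)S)S => (((SS)S)S)S => (((()S)S)S)S => (((()())S)S)S => (((()())())S)S => (((()())())())S => (((()())())())()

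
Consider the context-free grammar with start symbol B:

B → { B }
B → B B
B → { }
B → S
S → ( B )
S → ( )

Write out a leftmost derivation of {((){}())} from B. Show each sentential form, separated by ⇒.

B⇒{B}⇒{S}⇒{(B)}⇒{(BB)}⇒{(BBB)}⇒{(SBB)}⇒{(()BB)}⇒{((){}B)}⇒{((){}S)}⇒{((){}())}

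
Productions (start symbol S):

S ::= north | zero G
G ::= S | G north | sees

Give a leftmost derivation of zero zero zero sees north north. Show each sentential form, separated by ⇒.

S ⇒ zero G ⇒ zero G north ⇒ zero S north ⇒ zero zero G north ⇒ zero zero S north ⇒ zero zero zero G north ⇒ zero zero zero G north north ⇒ zero zero zero sees north north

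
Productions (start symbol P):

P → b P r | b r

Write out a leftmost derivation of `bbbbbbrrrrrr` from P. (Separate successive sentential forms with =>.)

P => bPr   [P → b P r]
bPr => bbPrr   [P → b P r]
bbPrr => bbbPrrr   [P → b P r]
bbbPrrr => bbbbPrrrr   [P → b P r]
bbbbPrrrr => bbbbbPrrrrr   [P → b P r]
bbbbbPrrrrr => bbbbbbrrrrrr   [P → b r]

P=>bPr=>bbPrr=>bbbPrrr=>bbbbPrrrr=>bbbbbPrrrrr=>bbbbbbrrrrrr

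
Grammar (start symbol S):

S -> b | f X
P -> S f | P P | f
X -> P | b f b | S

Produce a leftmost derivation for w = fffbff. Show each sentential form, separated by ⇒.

S⇒fX⇒fP⇒fPP⇒fPPP⇒ffPP⇒ffSfP⇒fffXfP⇒fffSfP⇒fffbfP⇒fffbff

S ⇒ fX   [S -> f X]
fX ⇒ fP   [X -> P]
fP ⇒ fPP   [P -> P P]
fPP ⇒ fPPP   [P -> P P]
fPPP ⇒ ffPP   [P -> f]
ffPP ⇒ ffSfP   [P -> S f]
ffSfP ⇒ fffXfP   [S -> f X]
fffXfP ⇒ fffSfP   [X -> S]
fffSfP ⇒ fffbfP   [S -> b]
fffbfP ⇒ fffbff   [P -> f]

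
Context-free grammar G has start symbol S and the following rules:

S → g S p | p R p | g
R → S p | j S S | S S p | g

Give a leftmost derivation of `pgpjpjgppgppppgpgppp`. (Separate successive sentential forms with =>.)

S => pRp => pSSpp => pgSpp => pgpRppp => pgpjSSppp => pgpjpRpSppp => pgpjpjSSpSppp => pgpjpjgSpSpSppp => pgpjpjgpRppSpSppp => pgpjpjgpSpppSpSppp => pgpjpjgppRppppSpSppp => pgpjpjgppgppppSpSppp => pgpjpjgppgppppgpSppp => pgpjpjgppgppppgpgppp

S => pRp   [S → p R p]
pRp => pSSpp   [R → S S p]
pSSpp => pgSpp   [S → g]
pgSpp => pgpRppp   [S → p R p]
pgpRppp => pgpjSSppp   [R → j S S]
pgpjSSppp => pgpjpRpSppp   [S → p R p]
pgpjpRpSppp => pgpjpjSSpSppp   [R → j S S]
pgpjpjSSpSppp => pgpjpjgSpSpSppp   [S → g S p]
pgpjpjgSpSpSppp => pgpjpjgpRppSpSppp   [S → p R p]
pgpjpjgpRppSpSppp => pgpjpjgpSpppSpSppp   [R → S p]
pgpjpjgpSpppSpSppp => pgpjpjgppRppppSpSppp   [S → p R p]
pgpjpjgppRppppSpSppp => pgpjpjgppgppppSpSppp   [R → g]
pgpjpjgppgppppSpSppp => pgpjpjgppgppppgpSppp   [S → g]
pgpjpjgppgppppgpSppp => pgpjpjgppgppppgpgppp   [S → g]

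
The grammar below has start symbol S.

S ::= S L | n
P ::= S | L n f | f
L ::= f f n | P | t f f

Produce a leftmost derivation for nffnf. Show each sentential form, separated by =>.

S => SL   [S ::= S L]
SL => SLL   [S ::= S L]
SLL => nLL   [S ::= n]
nLL => nffnL   [L ::= f f n]
nffnL => nffnP   [L ::= P]
nffnP => nffnf   [P ::= f]

S => SL => SLL => nLL => nffnL => nffnP => nffnf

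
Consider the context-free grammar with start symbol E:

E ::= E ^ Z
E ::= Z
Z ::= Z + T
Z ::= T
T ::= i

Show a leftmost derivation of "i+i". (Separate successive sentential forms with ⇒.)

E⇒Z⇒Z+T⇒T+T⇒i+T⇒i+i

E ⇒ Z   [E ::= Z]
Z ⇒ Z+T   [Z ::= Z + T]
Z+T ⇒ T+T   [Z ::= T]
T+T ⇒ i+T   [T ::= i]
i+T ⇒ i+i   [T ::= i]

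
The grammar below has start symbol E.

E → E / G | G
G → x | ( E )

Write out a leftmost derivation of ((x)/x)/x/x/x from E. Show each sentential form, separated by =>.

E=>E/G=>E/G/G=>E/G/G/G=>G/G/G/G=>(E)/G/G/G=>(E/G)/G/G/G=>(G/G)/G/G/G=>((E)/G)/G/G/G=>((G)/G)/G/G/G=>((x)/G)/G/G/G=>((x)/x)/G/G/G=>((x)/x)/x/G/G=>((x)/x)/x/x/G=>((x)/x)/x/x/x

E => E/G   [E → E / G]
E/G => E/G/G   [E → E / G]
E/G/G => E/G/G/G   [E → E / G]
E/G/G/G => G/G/G/G   [E → G]
G/G/G/G => (E)/G/G/G   [G → ( E )]
(E)/G/G/G => (E/G)/G/G/G   [E → E / G]
(E/G)/G/G/G => (G/G)/G/G/G   [E → G]
(G/G)/G/G/G => ((E)/G)/G/G/G   [G → ( E )]
((E)/G)/G/G/G => ((G)/G)/G/G/G   [E → G]
((G)/G)/G/G/G => ((x)/G)/G/G/G   [G → x]
((x)/G)/G/G/G => ((x)/x)/G/G/G   [G → x]
((x)/x)/G/G/G => ((x)/x)/x/G/G   [G → x]
((x)/x)/x/G/G => ((x)/x)/x/x/G   [G → x]
((x)/x)/x/x/G => ((x)/x)/x/x/x   [G → x]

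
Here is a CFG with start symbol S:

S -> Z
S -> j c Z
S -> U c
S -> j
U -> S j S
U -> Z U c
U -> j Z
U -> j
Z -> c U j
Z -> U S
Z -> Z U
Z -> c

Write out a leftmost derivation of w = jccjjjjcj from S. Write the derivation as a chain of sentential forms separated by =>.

S => jcZ   [S -> j c Z]
jcZ => jcZU   [Z -> Z U]
jcZU => jcZUU   [Z -> Z U]
jcZUU => jccUU   [Z -> c]
jccUU => jccZUcU   [U -> Z U c]
jccZUcU => jccZUUcU   [Z -> Z U]
jccZUUcU => jccUSUUcU   [Z -> U S]
jccUSUUcU => jccjSUUcU   [U -> j]
jccjSUUcU => jccjjUUcU   [S -> j]
jccjjUUcU => jccjjjUcU   [U -> j]
jccjjjUcU => jccjjjjcU   [U -> j]
jccjjjjcU => jccjjjjcj   [U -> j]

S => jcZ => jcZU => jcZUU => jccUU => jccZUcU => jccZUUcU => jccUSUUcU => jccjSUUcU => jccjjUUcU => jccjjjUcU => jccjjjjcU => jccjjjjcj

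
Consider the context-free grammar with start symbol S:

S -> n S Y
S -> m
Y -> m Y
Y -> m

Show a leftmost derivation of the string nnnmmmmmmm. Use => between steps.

S=>nSY=>nnSYY=>nnnSYYY=>nnnmYYY=>nnnmmYYY=>nnnmmmYYY=>nnnmmmmYY=>nnnmmmmmY=>nnnmmmmmmY=>nnnmmmmmmm

S => nSY   [S -> n S Y]
nSY => nnSYY   [S -> n S Y]
nnSYY => nnnSYYY   [S -> n S Y]
nnnSYYY => nnnmYYY   [S -> m]
nnnmYYY => nnnmmYYY   [Y -> m Y]
nnnmmYYY => nnnmmmYYY   [Y -> m Y]
nnnmmmYYY => nnnmmmmYY   [Y -> m]
nnnmmmmYY => nnnmmmmmY   [Y -> m]
nnnmmmmmY => nnnmmmmmmY   [Y -> m Y]
nnnmmmmmmY => nnnmmmmmmm   [Y -> m]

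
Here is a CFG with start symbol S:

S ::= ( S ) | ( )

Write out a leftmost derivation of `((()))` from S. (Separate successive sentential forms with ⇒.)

S ⇒ (S)   [S ::= ( S )]
(S) ⇒ ((S))   [S ::= ( S )]
((S)) ⇒ ((()))   [S ::= ( )]

S⇒(S)⇒((S))⇒((()))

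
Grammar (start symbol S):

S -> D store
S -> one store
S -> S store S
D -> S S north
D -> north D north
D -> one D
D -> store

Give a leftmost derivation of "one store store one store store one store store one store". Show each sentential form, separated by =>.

S => S store S => one store store S => one store store S store S => one store store S store S store S => one store store one store store S store S => one store store one store store one store store S => one store store one store store one store store one store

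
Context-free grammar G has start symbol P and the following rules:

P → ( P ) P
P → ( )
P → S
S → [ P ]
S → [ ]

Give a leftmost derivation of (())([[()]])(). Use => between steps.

P => (P)P => (())P => (())(P)P => (())(S)P => (())([P])P => (())([S])P => (())([[P]])P => (())([[()]])P => (())([[()]])()

P => (P)P   [P → ( P ) P]
(P)P => (())P   [P → ( )]
(())P => (())(P)P   [P → ( P ) P]
(())(P)P => (())(S)P   [P → S]
(())(S)P => (())([P])P   [S → [ P ]]
(())([P])P => (())([S])P   [P → S]
(())([S])P => (())([[P]])P   [S → [ P ]]
(())([[P]])P => (())([[()]])P   [P → ( )]
(())([[()]])P => (())([[()]])()   [P → ( )]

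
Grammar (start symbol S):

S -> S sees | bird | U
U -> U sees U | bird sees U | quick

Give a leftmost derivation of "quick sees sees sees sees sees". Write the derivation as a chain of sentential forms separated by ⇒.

S ⇒ S sees ⇒ S sees sees ⇒ S sees sees sees ⇒ S sees sees sees sees ⇒ S sees sees sees sees sees ⇒ U sees sees sees sees sees ⇒ quick sees sees sees sees sees

S ⇒ S sees   [S -> S sees]
S sees ⇒ S sees sees   [S -> S sees]
S sees sees ⇒ S sees sees sees   [S -> S sees]
S sees sees sees ⇒ S sees sees sees sees   [S -> S sees]
S sees sees sees sees ⇒ S sees sees sees sees sees   [S -> S sees]
S sees sees sees sees sees ⇒ U sees sees sees sees sees   [S -> U]
U sees sees sees sees sees ⇒ quick sees sees sees sees sees   [U -> quick]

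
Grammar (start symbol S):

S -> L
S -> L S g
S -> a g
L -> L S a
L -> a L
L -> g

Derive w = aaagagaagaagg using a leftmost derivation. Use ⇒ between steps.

S ⇒ LSg ⇒ LSaSg ⇒ aLSaSg ⇒ aLSaSaSg ⇒ aaLSaSaSg ⇒ aaaLSaSaSg ⇒ aaagSaSaSg ⇒ aaagagaSaSg ⇒ aaagagaagaSg ⇒ aaagagaagaagg

S ⇒ LSg   [S -> L S g]
LSg ⇒ LSaSg   [L -> L S a]
LSaSg ⇒ aLSaSg   [L -> a L]
aLSaSg ⇒ aLSaSaSg   [L -> L S a]
aLSaSaSg ⇒ aaLSaSaSg   [L -> a L]
aaLSaSaSg ⇒ aaaLSaSaSg   [L -> a L]
aaaLSaSaSg ⇒ aaagSaSaSg   [L -> g]
aaagSaSaSg ⇒ aaagagaSaSg   [S -> a g]
aaagagaSaSg ⇒ aaagagaagaSg   [S -> a g]
aaagagaagaSg ⇒ aaagagaagaagg   [S -> a g]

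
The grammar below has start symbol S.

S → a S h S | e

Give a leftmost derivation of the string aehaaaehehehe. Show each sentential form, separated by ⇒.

S ⇒ aShS ⇒ aehS ⇒ aehaShS ⇒ aehaaShShS ⇒ aehaaaShShShS ⇒ aehaaaehShShS ⇒ aehaaaehehShS ⇒ aehaaaehehehS ⇒ aehaaaehehehe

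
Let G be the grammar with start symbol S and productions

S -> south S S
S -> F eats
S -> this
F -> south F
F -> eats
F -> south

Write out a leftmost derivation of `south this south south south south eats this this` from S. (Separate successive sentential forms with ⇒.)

S ⇒ south S S ⇒ south this S ⇒ south this south S S ⇒ south this south south S S S ⇒ south this south south F eats S S ⇒ south this south south south F eats S S ⇒ south this south south south south eats S S ⇒ south this south south south south eats this S ⇒ south this south south south south eats this this

S ⇒ south S S   [S -> south S S]
south S S ⇒ south this S   [S -> this]
south this S ⇒ south this south S S   [S -> south S S]
south this south S S ⇒ south this south south S S S   [S -> south S S]
south this south south S S S ⇒ south this south south F eats S S   [S -> F eats]
south this south south F eats S S ⇒ south this south south south F eats S S   [F -> south F]
south this south south south F eats S S ⇒ south this south south south south eats S S   [F -> south]
south this south south south south eats S S ⇒ south this south south south south eats this S   [S -> this]
south this south south south south eats this S ⇒ south this south south south south eats this this   [S -> this]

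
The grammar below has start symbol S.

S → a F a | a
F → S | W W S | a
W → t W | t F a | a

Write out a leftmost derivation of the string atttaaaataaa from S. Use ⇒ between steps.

S ⇒ aFa   [S → a F a]
aFa ⇒ aWWSa   [F → W W S]
aWWSa ⇒ atWWSa   [W → t W]
atWWSa ⇒ attWWSa   [W → t W]
attWWSa ⇒ atttFaWSa   [W → t F a]
atttFaWSa ⇒ atttSaWSa   [F → S]
atttSaWSa ⇒ atttaFaaWSa   [S → a F a]
atttaFaaWSa ⇒ atttaSaaWSa   [F → S]
atttaSaaWSa ⇒ atttaaaaWSa   [S → a]
atttaaaaWSa ⇒ atttaaaatWSa   [W → t W]
atttaaaatWSa ⇒ atttaaaataSa   [W → a]
atttaaaataSa ⇒ atttaaaataaa   [S → a]

S ⇒ aFa ⇒ aWWSa ⇒ atWWSa ⇒ attWWSa ⇒ atttFaWSa ⇒ atttSaWSa ⇒ atttaFaaWSa ⇒ atttaSaaWSa ⇒ atttaaaaWSa ⇒ atttaaaatWSa ⇒ atttaaaataSa ⇒ atttaaaataaa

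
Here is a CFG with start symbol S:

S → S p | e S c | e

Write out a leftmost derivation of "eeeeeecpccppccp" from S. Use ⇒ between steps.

S⇒Sp⇒eScp⇒eeSccp⇒eeSpccp⇒eeSppccp⇒eeeScppccp⇒eeeeSccppccp⇒eeeeSpccppccp⇒eeeeeScpccppccp⇒eeeeeecpccppccp

S ⇒ Sp   [S → S p]
Sp ⇒ eScp   [S → e S c]
eScp ⇒ eeSccp   [S → e S c]
eeSccp ⇒ eeSpccp   [S → S p]
eeSpccp ⇒ eeSppccp   [S → S p]
eeSppccp ⇒ eeeScppccp   [S → e S c]
eeeScppccp ⇒ eeeeSccppccp   [S → e S c]
eeeeSccppccp ⇒ eeeeSpccppccp   [S → S p]
eeeeSpccppccp ⇒ eeeeeScpccppccp   [S → e S c]
eeeeeScpccppccp ⇒ eeeeeecpccppccp   [S → e]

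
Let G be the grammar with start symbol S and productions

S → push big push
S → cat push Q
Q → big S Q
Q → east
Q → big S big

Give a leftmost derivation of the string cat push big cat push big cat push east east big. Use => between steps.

S => cat push Q => cat push big S big => cat push big cat push Q big => cat push big cat push big S Q big => cat push big cat push big cat push Q Q big => cat push big cat push big cat push east Q big => cat push big cat push big cat push east east big

S => cat push Q   [S → cat push Q]
cat push Q => cat push big S big   [Q → big S big]
cat push big S big => cat push big cat push Q big   [S → cat push Q]
cat push big cat push Q big => cat push big cat push big S Q big   [Q → big S Q]
cat push big cat push big S Q big => cat push big cat push big cat push Q Q big   [S → cat push Q]
cat push big cat push big cat push Q Q big => cat push big cat push big cat push east Q big   [Q → east]
cat push big cat push big cat push east Q big => cat push big cat push big cat push east east big   [Q → east]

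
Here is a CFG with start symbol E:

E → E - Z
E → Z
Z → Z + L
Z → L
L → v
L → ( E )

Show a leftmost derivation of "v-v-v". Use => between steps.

E => E-Z => E-Z-Z => Z-Z-Z => L-Z-Z => v-Z-Z => v-L-Z => v-v-Z => v-v-L => v-v-v

E => E-Z   [E → E - Z]
E-Z => E-Z-Z   [E → E - Z]
E-Z-Z => Z-Z-Z   [E → Z]
Z-Z-Z => L-Z-Z   [Z → L]
L-Z-Z => v-Z-Z   [L → v]
v-Z-Z => v-L-Z   [Z → L]
v-L-Z => v-v-Z   [L → v]
v-v-Z => v-v-L   [Z → L]
v-v-L => v-v-v   [L → v]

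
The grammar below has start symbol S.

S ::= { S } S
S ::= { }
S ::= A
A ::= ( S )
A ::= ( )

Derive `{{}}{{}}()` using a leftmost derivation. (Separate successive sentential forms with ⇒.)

S ⇒ {S}S ⇒ {{}}S ⇒ {{}}{S}S ⇒ {{}}{{}}S ⇒ {{}}{{}}A ⇒ {{}}{{}}()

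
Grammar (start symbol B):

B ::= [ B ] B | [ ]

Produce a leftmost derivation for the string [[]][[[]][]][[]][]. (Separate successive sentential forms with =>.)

B => [B]B => [[]]B => [[]][B]B => [[]][[B]B]B => [[]][[[]]B]B => [[]][[[]][]]B => [[]][[[]][]][B]B => [[]][[[]][]][[]]B => [[]][[[]][]][[]][]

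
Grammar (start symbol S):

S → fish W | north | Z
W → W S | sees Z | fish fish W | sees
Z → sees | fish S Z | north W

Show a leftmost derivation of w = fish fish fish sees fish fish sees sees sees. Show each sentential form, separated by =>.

S => fish W   [S → fish W]
fish W => fish W S   [W → W S]
fish W S => fish fish fish W S   [W → fish fish W]
fish fish fish W S => fish fish fish sees S   [W → sees]
fish fish fish sees S => fish fish fish sees Z   [S → Z]
fish fish fish sees Z => fish fish fish sees fish S Z   [Z → fish S Z]
fish fish fish sees fish S Z => fish fish fish sees fish fish W Z   [S → fish W]
fish fish fish sees fish fish W Z => fish fish fish sees fish fish sees Z Z   [W → sees Z]
fish fish fish sees fish fish sees Z Z => fish fish fish sees fish fish sees sees Z   [Z → sees]
fish fish fish sees fish fish sees sees Z => fish fish fish sees fish fish sees sees sees   [Z → sees]

S => fish W => fish W S => fish fish fish W S => fish fish fish sees S => fish fish fish sees Z => fish fish fish sees fish S Z => fish fish fish sees fish fish W Z => fish fish fish sees fish fish sees Z Z => fish fish fish sees fish fish sees sees Z => fish fish fish sees fish fish sees sees sees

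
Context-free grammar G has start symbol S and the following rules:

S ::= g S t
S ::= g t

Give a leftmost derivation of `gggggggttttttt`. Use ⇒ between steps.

S ⇒ gSt   [S ::= g S t]
gSt ⇒ ggStt   [S ::= g S t]
ggStt ⇒ gggSttt   [S ::= g S t]
gggSttt ⇒ ggggStttt   [S ::= g S t]
ggggStttt ⇒ gggggSttttt   [S ::= g S t]
gggggSttttt ⇒ ggggggStttttt   [S ::= g S t]
ggggggStttttt ⇒ gggggggttttttt   [S ::= g t]

S ⇒ gSt ⇒ ggStt ⇒ gggSttt ⇒ ggggStttt ⇒ gggggSttttt ⇒ ggggggStttttt ⇒ gggggggttttttt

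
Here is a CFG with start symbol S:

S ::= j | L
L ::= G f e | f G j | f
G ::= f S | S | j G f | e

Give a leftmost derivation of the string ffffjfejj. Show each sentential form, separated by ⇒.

S ⇒ L ⇒ fGj ⇒ ffSj ⇒ ffLj ⇒ fffGjj ⇒ fffSjj ⇒ fffLjj ⇒ fffGfejj ⇒ ffffSfejj ⇒ ffffjfejj

S ⇒ L   [S ::= L]
L ⇒ fGj   [L ::= f G j]
fGj ⇒ ffSj   [G ::= f S]
ffSj ⇒ ffLj   [S ::= L]
ffLj ⇒ fffGjj   [L ::= f G j]
fffGjj ⇒ fffSjj   [G ::= S]
fffSjj ⇒ fffLjj   [S ::= L]
fffLjj ⇒ fffGfejj   [L ::= G f e]
fffGfejj ⇒ ffffSfejj   [G ::= f S]
ffffSfejj ⇒ ffffjfejj   [S ::= j]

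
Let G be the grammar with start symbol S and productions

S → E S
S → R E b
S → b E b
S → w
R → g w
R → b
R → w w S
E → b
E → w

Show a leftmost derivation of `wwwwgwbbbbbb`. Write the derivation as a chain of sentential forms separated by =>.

S => REb => wwSEb => wwREbEb => wwwwSEbEb => wwwwREbEbEb => wwwwgwEbEbEb => wwwwgwbbEbEb => wwwwgwbbbbEb => wwwwgwbbbbbb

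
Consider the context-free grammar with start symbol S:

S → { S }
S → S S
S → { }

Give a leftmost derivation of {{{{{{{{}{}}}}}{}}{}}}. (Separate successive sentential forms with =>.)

S => {S} => {{S}} => {{SS}} => {{{S}S}} => {{{SS}S}} => {{{{S}S}S}} => {{{{{S}}S}S}} => {{{{{{S}}}S}S}} => {{{{{{{S}}}}S}S}} => {{{{{{{SS}}}}S}S}} => {{{{{{{{}S}}}}S}S}} => {{{{{{{{}{}}}}}S}S}} => {{{{{{{{}{}}}}}{}}S}} => {{{{{{{{}{}}}}}{}}{}}}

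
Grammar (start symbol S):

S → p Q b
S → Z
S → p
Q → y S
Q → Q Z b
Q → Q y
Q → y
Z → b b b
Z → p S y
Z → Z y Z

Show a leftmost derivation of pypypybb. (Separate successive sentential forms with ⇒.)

S⇒pQb⇒pySb⇒pypQbb⇒pypQybb⇒pypySybb⇒pypypybb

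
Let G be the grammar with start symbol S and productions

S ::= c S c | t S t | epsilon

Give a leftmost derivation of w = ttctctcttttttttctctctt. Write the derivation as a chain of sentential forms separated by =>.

S => tSt => ttStt => ttcSctt => ttctStctt => ttctcSctctt => ttctctStctctt => ttctctcSctctctt => ttctctctStctctctt => ttctctcttSttctctctt => ttctctctttStttctctctt => ttctctcttttSttttctctctt => ttctctcttttttttctctctt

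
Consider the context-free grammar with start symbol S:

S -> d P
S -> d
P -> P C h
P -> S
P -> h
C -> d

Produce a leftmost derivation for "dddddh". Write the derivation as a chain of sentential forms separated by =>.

S => dP   [S -> d P]
dP => dPCh   [P -> P C h]
dPCh => dSCh   [P -> S]
dSCh => ddPCh   [S -> d P]
ddPCh => ddSCh   [P -> S]
ddSCh => dddPCh   [S -> d P]
dddPCh => dddSCh   [P -> S]
dddSCh => ddddCh   [S -> d]
ddddCh => dddddh   [C -> d]

S => dP => dPCh => dSCh => ddPCh => ddSCh => dddPCh => dddSCh => ddddCh => dddddh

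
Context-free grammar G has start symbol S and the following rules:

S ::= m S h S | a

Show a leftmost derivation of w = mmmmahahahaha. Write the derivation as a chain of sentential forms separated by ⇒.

S ⇒ mShS ⇒ mmShShS ⇒ mmmShShShS ⇒ mmmmShShShShS ⇒ mmmmahShShShS ⇒ mmmmahahShShS ⇒ mmmmahahahShS ⇒ mmmmahahahahS ⇒ mmmmahahahaha

S ⇒ mShS   [S ::= m S h S]
mShS ⇒ mmShShS   [S ::= m S h S]
mmShShS ⇒ mmmShShShS   [S ::= m S h S]
mmmShShShS ⇒ mmmmShShShShS   [S ::= m S h S]
mmmmShShShShS ⇒ mmmmahShShShS   [S ::= a]
mmmmahShShShS ⇒ mmmmahahShShS   [S ::= a]
mmmmahahShShS ⇒ mmmmahahahShS   [S ::= a]
mmmmahahahShS ⇒ mmmmahahahahS   [S ::= a]
mmmmahahahahS ⇒ mmmmahahahaha   [S ::= a]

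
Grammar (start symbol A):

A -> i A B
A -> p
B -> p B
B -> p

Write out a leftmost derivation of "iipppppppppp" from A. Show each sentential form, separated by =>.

A => iAB   [A -> i A B]
iAB => iiABB   [A -> i A B]
iiABB => iipBB   [A -> p]
iipBB => iippB   [B -> p]
iippB => iipppB   [B -> p B]
iipppB => iippppB   [B -> p B]
iippppB => iipppppB   [B -> p B]
iipppppB => iippppppB   [B -> p B]
iippppppB => iipppppppB   [B -> p B]
iipppppppB => iippppppppB   [B -> p B]
iippppppppB => iipppppppppB   [B -> p B]
iipppppppppB => iipppppppppp   [B -> p]

A => iAB => iiABB => iipBB => iippB => iipppB => iippppB => iipppppB => iippppppB => iipppppppB => iippppppppB => iipppppppppB => iipppppppppp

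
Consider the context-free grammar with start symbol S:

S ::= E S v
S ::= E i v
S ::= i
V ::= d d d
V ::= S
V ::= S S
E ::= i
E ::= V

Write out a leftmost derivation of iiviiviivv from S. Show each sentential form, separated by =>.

S => ESv   [S ::= E S v]
ESv => VSv   [E ::= V]
VSv => SSSv   [V ::= S S]
SSSv => EivSSv   [S ::= E i v]
EivSSv => iivSSv   [E ::= i]
iivSSv => iivEivSv   [S ::= E i v]
iivEivSv => iiviivSv   [E ::= i]
iiviivSv => iiviivESvv   [S ::= E S v]
iiviivESvv => iiviiviSvv   [E ::= i]
iiviiviSvv => iiviiviivv   [S ::= i]

S=>ESv=>VSv=>SSSv=>EivSSv=>iivSSv=>iivEivSv=>iiviivSv=>iiviivESvv=>iiviiviSvv=>iiviiviivv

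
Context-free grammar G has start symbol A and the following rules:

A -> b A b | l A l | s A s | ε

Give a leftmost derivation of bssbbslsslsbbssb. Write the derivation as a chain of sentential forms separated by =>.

A => bAb => bsAsb => bssAssb => bssbAbssb => bssbbAbbssb => bssbbsAsbbssb => bssbbslAlsbbssb => bssbbslsAslsbbssb => bssbbslsslsbbssb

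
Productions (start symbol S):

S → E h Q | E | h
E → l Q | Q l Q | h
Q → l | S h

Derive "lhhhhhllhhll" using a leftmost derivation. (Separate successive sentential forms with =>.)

S => E => QlQ => ShlQ => EhQhlQ => lQhQhlQ => lShhQhlQ => lhhhQhlQ => lhhhShhlQ => lhhhEhhlQ => lhhhQlQhhlQ => lhhhShlQhhlQ => lhhhhhlQhhlQ => lhhhhhllhhlQ => lhhhhhllhhll

S => E   [S → E]
E => QlQ   [E → Q l Q]
QlQ => ShlQ   [Q → S h]
ShlQ => EhQhlQ   [S → E h Q]
EhQhlQ => lQhQhlQ   [E → l Q]
lQhQhlQ => lShhQhlQ   [Q → S h]
lShhQhlQ => lhhhQhlQ   [S → h]
lhhhQhlQ => lhhhShhlQ   [Q → S h]
lhhhShhlQ => lhhhEhhlQ   [S → E]
lhhhEhhlQ => lhhhQlQhhlQ   [E → Q l Q]
lhhhQlQhhlQ => lhhhShlQhhlQ   [Q → S h]
lhhhShlQhhlQ => lhhhhhlQhhlQ   [S → h]
lhhhhhlQhhlQ => lhhhhhllhhlQ   [Q → l]
lhhhhhllhhlQ => lhhhhhllhhll   [Q → l]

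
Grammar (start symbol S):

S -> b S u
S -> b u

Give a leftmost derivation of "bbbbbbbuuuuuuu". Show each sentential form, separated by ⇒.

S ⇒ bSu   [S -> b S u]
bSu ⇒ bbSuu   [S -> b S u]
bbSuu ⇒ bbbSuuu   [S -> b S u]
bbbSuuu ⇒ bbbbSuuuu   [S -> b S u]
bbbbSuuuu ⇒ bbbbbSuuuuu   [S -> b S u]
bbbbbSuuuuu ⇒ bbbbbbSuuuuuu   [S -> b S u]
bbbbbbSuuuuuu ⇒ bbbbbbbuuuuuuu   [S -> b u]

S ⇒ bSu ⇒ bbSuu ⇒ bbbSuuu ⇒ bbbbSuuuu ⇒ bbbbbSuuuuu ⇒ bbbbbbSuuuuuu ⇒ bbbbbbbuuuuuuu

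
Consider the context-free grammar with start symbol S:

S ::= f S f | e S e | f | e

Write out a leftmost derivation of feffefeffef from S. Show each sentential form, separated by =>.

S => fSf => feSef => fefSfef => feffSffef => feffeSeffef => feffefeffef

S => fSf   [S ::= f S f]
fSf => feSef   [S ::= e S e]
feSef => fefSfef   [S ::= f S f]
fefSfef => feffSffef   [S ::= f S f]
feffSffef => feffeSeffef   [S ::= e S e]
feffeSeffef => feffefeffef   [S ::= f]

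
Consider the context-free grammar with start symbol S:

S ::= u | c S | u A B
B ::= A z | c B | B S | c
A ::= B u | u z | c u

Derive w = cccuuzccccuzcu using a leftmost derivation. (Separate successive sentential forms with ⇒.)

S ⇒ cS ⇒ ccS ⇒ cccS ⇒ cccuAB ⇒ cccuuzB ⇒ cccuuzcB ⇒ cccuuzccB ⇒ cccuuzcccB ⇒ cccuuzcccBS ⇒ cccuuzcccAzS ⇒ cccuuzccccuzS ⇒ cccuuzccccuzcS ⇒ cccuuzccccuzcu

S ⇒ cS   [S ::= c S]
cS ⇒ ccS   [S ::= c S]
ccS ⇒ cccS   [S ::= c S]
cccS ⇒ cccuAB   [S ::= u A B]
cccuAB ⇒ cccuuzB   [A ::= u z]
cccuuzB ⇒ cccuuzcB   [B ::= c B]
cccuuzcB ⇒ cccuuzccB   [B ::= c B]
cccuuzccB ⇒ cccuuzcccB   [B ::= c B]
cccuuzcccB ⇒ cccuuzcccBS   [B ::= B S]
cccuuzcccBS ⇒ cccuuzcccAzS   [B ::= A z]
cccuuzcccAzS ⇒ cccuuzccccuzS   [A ::= c u]
cccuuzccccuzS ⇒ cccuuzccccuzcS   [S ::= c S]
cccuuzccccuzcS ⇒ cccuuzccccuzcu   [S ::= u]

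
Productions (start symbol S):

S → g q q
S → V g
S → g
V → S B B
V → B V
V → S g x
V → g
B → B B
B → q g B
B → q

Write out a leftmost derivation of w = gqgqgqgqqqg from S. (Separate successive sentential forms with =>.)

S => Vg   [S → V g]
Vg => SBBg   [V → S B B]
SBBg => gBBg   [S → g]
gBBg => gBBBg   [B → B B]
gBBBg => gqgBBBg   [B → q g B]
gqgBBBg => gqgqgBBBg   [B → q g B]
gqgqgBBBg => gqgqgqgBBBg   [B → q g B]
gqgqgqgBBBg => gqgqgqgqBBg   [B → q]
gqgqgqgqBBg => gqgqgqgqqBg   [B → q]
gqgqgqgqqBg => gqgqgqgqqqg   [B → q]

S=>Vg=>SBBg=>gBBg=>gBBBg=>gqgBBBg=>gqgqgBBBg=>gqgqgqgBBBg=>gqgqgqgqBBg=>gqgqgqgqqBg=>gqgqgqgqqqg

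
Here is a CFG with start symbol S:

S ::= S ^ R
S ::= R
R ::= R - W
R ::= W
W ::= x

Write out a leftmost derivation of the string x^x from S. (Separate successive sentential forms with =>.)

S => S^R => R^R => W^R => x^R => x^W => x^x

S => S^R   [S ::= S ^ R]
S^R => R^R   [S ::= R]
R^R => W^R   [R ::= W]
W^R => x^R   [W ::= x]
x^R => x^W   [R ::= W]
x^W => x^x   [W ::= x]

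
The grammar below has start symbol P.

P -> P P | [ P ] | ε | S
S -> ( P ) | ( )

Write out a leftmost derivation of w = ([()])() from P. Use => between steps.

P => PP   [P -> P P]
PP => SP   [P -> S]
SP => (P)P   [S -> ( P )]
(P)P => ([P])P   [P -> [ P ]]
([P])P => ([S])P   [P -> S]
([S])P => ([()])P   [S -> ( )]
([()])P => ([()])S   [P -> S]
([()])S => ([()])()   [S -> ( )]

P => PP => SP => (P)P => ([P])P => ([S])P => ([()])P => ([()])S => ([()])()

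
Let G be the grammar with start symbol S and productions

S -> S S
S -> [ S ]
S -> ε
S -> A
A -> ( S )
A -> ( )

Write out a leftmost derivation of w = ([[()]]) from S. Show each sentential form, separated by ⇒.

S ⇒ A ⇒ (S) ⇒ ([S]) ⇒ ([[S]]) ⇒ ([[A]]) ⇒ ([[(S)]]) ⇒ ([[()]])

S ⇒ A   [S -> A]
A ⇒ (S)   [A -> ( S )]
(S) ⇒ ([S])   [S -> [ S ]]
([S]) ⇒ ([[S]])   [S -> [ S ]]
([[S]]) ⇒ ([[A]])   [S -> A]
([[A]]) ⇒ ([[(S)]])   [A -> ( S )]
([[(S)]]) ⇒ ([[()]])   [S -> ε]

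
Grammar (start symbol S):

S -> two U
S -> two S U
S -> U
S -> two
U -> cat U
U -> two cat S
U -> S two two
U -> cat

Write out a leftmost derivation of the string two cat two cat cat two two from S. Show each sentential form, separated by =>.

S => two U   [S -> two U]
two U => two cat U   [U -> cat U]
two cat U => two cat two cat S   [U -> two cat S]
two cat two cat S => two cat two cat U   [S -> U]
two cat two cat U => two cat two cat S two two   [U -> S two two]
two cat two cat S two two => two cat two cat U two two   [S -> U]
two cat two cat U two two => two cat two cat cat two two   [U -> cat]

S => two U => two cat U => two cat two cat S => two cat two cat U => two cat two cat S two two => two cat two cat U two two => two cat two cat cat two two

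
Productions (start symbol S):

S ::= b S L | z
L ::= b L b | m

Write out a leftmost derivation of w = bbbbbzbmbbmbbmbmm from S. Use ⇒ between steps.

S ⇒ bSL   [S ::= b S L]
bSL ⇒ bbSLL   [S ::= b S L]
bbSLL ⇒ bbbSLLL   [S ::= b S L]
bbbSLLL ⇒ bbbbSLLLL   [S ::= b S L]
bbbbSLLLL ⇒ bbbbbSLLLLL   [S ::= b S L]
bbbbbSLLLLL ⇒ bbbbbzLLLLL   [S ::= z]
bbbbbzLLLLL ⇒ bbbbbzbLbLLLL   [L ::= b L b]
bbbbbzbLbLLLL ⇒ bbbbbzbmbLLLL   [L ::= m]
bbbbbzbmbLLLL ⇒ bbbbbzbmbbLbLLL   [L ::= b L b]
bbbbbzbmbbLbLLL ⇒ bbbbbzbmbbmbLLL   [L ::= m]
bbbbbzbmbbmbLLL ⇒ bbbbbzbmbbmbbLbLL   [L ::= b L b]
bbbbbzbmbbmbbLbLL ⇒ bbbbbzbmbbmbbmbLL   [L ::= m]
bbbbbzbmbbmbbmbLL ⇒ bbbbbzbmbbmbbmbmL   [L ::= m]
bbbbbzbmbbmbbmbmL ⇒ bbbbbzbmbbmbbmbmm   [L ::= m]

S ⇒ bSL ⇒ bbSLL ⇒ bbbSLLL ⇒ bbbbSLLLL ⇒ bbbbbSLLLLL ⇒ bbbbbzLLLLL ⇒ bbbbbzbLbLLLL ⇒ bbbbbzbmbLLLL ⇒ bbbbbzbmbbLbLLL ⇒ bbbbbzbmbbmbLLL ⇒ bbbbbzbmbbmbbLbLL ⇒ bbbbbzbmbbmbbmbLL ⇒ bbbbbzbmbbmbbmbmL ⇒ bbbbbzbmbbmbbmbmm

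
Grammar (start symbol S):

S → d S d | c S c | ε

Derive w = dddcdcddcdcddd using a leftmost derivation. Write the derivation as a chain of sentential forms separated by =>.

S => dSd => ddSdd => dddSddd => dddcScddd => dddcdSdcddd => dddcdcScdcddd => dddcdcdSdcdcddd => dddcdcddcdcddd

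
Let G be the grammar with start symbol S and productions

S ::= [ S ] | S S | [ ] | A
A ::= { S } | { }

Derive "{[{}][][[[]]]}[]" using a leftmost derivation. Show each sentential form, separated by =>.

S => SS => AS => {S}S => {SS}S => {[S]S}S => {[A]S}S => {[{}]S}S => {[{}]SS}S => {[{}][]S}S => {[{}][][S]}S => {[{}][][[S]]}S => {[{}][][[[]]]}S => {[{}][][[[]]]}[]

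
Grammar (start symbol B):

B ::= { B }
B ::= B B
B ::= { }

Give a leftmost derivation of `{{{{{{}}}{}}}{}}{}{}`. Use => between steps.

B=>BB=>BBB=>{B}BB=>{BB}BB=>{{B}B}BB=>{{{B}}B}BB=>{{{BB}}B}BB=>{{{{B}B}}B}BB=>{{{{{B}}B}}B}BB=>{{{{{{}}}B}}B}BB=>{{{{{{}}}{}}}B}BB=>{{{{{{}}}{}}}{}}BB=>{{{{{{}}}{}}}{}}{}B=>{{{{{{}}}{}}}{}}{}{}

B => BB   [B ::= B B]
BB => BBB   [B ::= B B]
BBB => {B}BB   [B ::= { B }]
{B}BB => {BB}BB   [B ::= B B]
{BB}BB => {{B}B}BB   [B ::= { B }]
{{B}B}BB => {{{B}}B}BB   [B ::= { B }]
{{{B}}B}BB => {{{BB}}B}BB   [B ::= B B]
{{{BB}}B}BB => {{{{B}B}}B}BB   [B ::= { B }]
{{{{B}B}}B}BB => {{{{{B}}B}}B}BB   [B ::= { B }]
{{{{{B}}B}}B}BB => {{{{{{}}}B}}B}BB   [B ::= { }]
{{{{{{}}}B}}B}BB => {{{{{{}}}{}}}B}BB   [B ::= { }]
{{{{{{}}}{}}}B}BB => {{{{{{}}}{}}}{}}BB   [B ::= { }]
{{{{{{}}}{}}}{}}BB => {{{{{{}}}{}}}{}}{}B   [B ::= { }]
{{{{{{}}}{}}}{}}{}B => {{{{{{}}}{}}}{}}{}{}   [B ::= { }]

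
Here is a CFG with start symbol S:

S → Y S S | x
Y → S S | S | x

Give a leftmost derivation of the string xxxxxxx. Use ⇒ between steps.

S ⇒ YSS ⇒ xSS ⇒ xYSSS ⇒ xxSSS ⇒ xxYSSSS ⇒ xxxSSSS ⇒ xxxxSSS ⇒ xxxxxSS ⇒ xxxxxxS ⇒ xxxxxxx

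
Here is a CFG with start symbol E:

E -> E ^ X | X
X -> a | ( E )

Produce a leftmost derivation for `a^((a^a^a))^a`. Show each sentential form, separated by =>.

E=>E^X=>E^X^X=>X^X^X=>a^X^X=>a^(E)^X=>a^(X)^X=>a^((E))^X=>a^((E^X))^X=>a^((E^X^X))^X=>a^((X^X^X))^X=>a^((a^X^X))^X=>a^((a^a^X))^X=>a^((a^a^a))^X=>a^((a^a^a))^a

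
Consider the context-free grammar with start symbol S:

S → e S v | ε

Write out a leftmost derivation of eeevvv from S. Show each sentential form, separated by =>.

S=>eSv=>eeSvv=>eeeSvvv=>eeevvv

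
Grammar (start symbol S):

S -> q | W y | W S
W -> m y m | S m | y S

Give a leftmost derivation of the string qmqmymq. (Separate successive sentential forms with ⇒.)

S ⇒ WS   [S -> W S]
WS ⇒ SmS   [W -> S m]
SmS ⇒ WymS   [S -> W y]
WymS ⇒ SmymS   [W -> S m]
SmymS ⇒ WSmymS   [S -> W S]
WSmymS ⇒ SmSmymS   [W -> S m]
SmSmymS ⇒ qmSmymS   [S -> q]
qmSmymS ⇒ qmqmymS   [S -> q]
qmqmymS ⇒ qmqmymq   [S -> q]

S ⇒ WS ⇒ SmS ⇒ WymS ⇒ SmymS ⇒ WSmymS ⇒ SmSmymS ⇒ qmSmymS ⇒ qmqmymS ⇒ qmqmymq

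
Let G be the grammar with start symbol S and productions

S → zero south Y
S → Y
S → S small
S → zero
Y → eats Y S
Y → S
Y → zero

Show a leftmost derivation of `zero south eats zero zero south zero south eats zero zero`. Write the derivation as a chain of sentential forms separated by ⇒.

S ⇒ zero south Y ⇒ zero south eats Y S ⇒ zero south eats S S ⇒ zero south eats zero S ⇒ zero south eats zero zero south Y ⇒ zero south eats zero zero south S ⇒ zero south eats zero zero south zero south Y ⇒ zero south eats zero zero south zero south eats Y S ⇒ zero south eats zero zero south zero south eats zero S ⇒ zero south eats zero zero south zero south eats zero zero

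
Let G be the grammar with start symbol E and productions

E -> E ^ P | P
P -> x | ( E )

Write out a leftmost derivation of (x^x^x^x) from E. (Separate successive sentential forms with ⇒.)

E ⇒ P   [E -> P]
P ⇒ (E)   [P -> ( E )]
(E) ⇒ (E^P)   [E -> E ^ P]
(E^P) ⇒ (E^P^P)   [E -> E ^ P]
(E^P^P) ⇒ (E^P^P^P)   [E -> E ^ P]
(E^P^P^P) ⇒ (P^P^P^P)   [E -> P]
(P^P^P^P) ⇒ (x^P^P^P)   [P -> x]
(x^P^P^P) ⇒ (x^x^P^P)   [P -> x]
(x^x^P^P) ⇒ (x^x^x^P)   [P -> x]
(x^x^x^P) ⇒ (x^x^x^x)   [P -> x]

E⇒P⇒(E)⇒(E^P)⇒(E^P^P)⇒(E^P^P^P)⇒(P^P^P^P)⇒(x^P^P^P)⇒(x^x^P^P)⇒(x^x^x^P)⇒(x^x^x^x)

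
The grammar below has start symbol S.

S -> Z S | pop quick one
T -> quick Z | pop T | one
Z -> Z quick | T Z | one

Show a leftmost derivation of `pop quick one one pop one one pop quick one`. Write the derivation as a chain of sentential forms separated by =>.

S => Z S => T Z S => pop T Z S => pop quick Z Z S => pop quick one Z S => pop quick one T Z S => pop quick one one Z S => pop quick one one T Z S => pop quick one one pop T Z S => pop quick one one pop one Z S => pop quick one one pop one one S => pop quick one one pop one one pop quick one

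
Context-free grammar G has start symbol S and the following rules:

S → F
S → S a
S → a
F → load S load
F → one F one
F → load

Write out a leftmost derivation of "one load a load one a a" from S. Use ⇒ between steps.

S ⇒ S a   [S → S a]
S a ⇒ S a a   [S → S a]
S a a ⇒ F a a   [S → F]
F a a ⇒ one F one a a   [F → one F one]
one F one a a ⇒ one load S load one a a   [F → load S load]
one load S load one a a ⇒ one load a load one a a   [S → a]

S ⇒ S a ⇒ S a a ⇒ F a a ⇒ one F one a a ⇒ one load S load one a a ⇒ one load a load one a a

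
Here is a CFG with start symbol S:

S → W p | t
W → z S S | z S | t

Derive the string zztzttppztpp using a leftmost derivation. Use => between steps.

S => Wp => zSSp => zWpSp => zzSSpSp => zztSpSp => zztWppSp => zztzSSppSp => zztztSppSp => zztzttppSp => zztzttppWpp => zztzttppzSpp => zztzttppztpp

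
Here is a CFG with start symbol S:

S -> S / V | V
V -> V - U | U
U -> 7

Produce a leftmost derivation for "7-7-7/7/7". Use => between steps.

S=>S/V=>S/V/V=>V/V/V=>V-U/V/V=>V-U-U/V/V=>U-U-U/V/V=>7-U-U/V/V=>7-7-U/V/V=>7-7-7/V/V=>7-7-7/U/V=>7-7-7/7/V=>7-7-7/7/U=>7-7-7/7/7

S => S/V   [S -> S / V]
S/V => S/V/V   [S -> S / V]
S/V/V => V/V/V   [S -> V]
V/V/V => V-U/V/V   [V -> V - U]
V-U/V/V => V-U-U/V/V   [V -> V - U]
V-U-U/V/V => U-U-U/V/V   [V -> U]
U-U-U/V/V => 7-U-U/V/V   [U -> 7]
7-U-U/V/V => 7-7-U/V/V   [U -> 7]
7-7-U/V/V => 7-7-7/V/V   [U -> 7]
7-7-7/V/V => 7-7-7/U/V   [V -> U]
7-7-7/U/V => 7-7-7/7/V   [U -> 7]
7-7-7/7/V => 7-7-7/7/U   [V -> U]
7-7-7/7/U => 7-7-7/7/7   [U -> 7]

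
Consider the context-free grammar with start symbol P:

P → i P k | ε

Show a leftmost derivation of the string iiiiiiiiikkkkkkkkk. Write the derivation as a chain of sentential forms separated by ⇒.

P ⇒ iPk   [P → i P k]
iPk ⇒ iiPkk   [P → i P k]
iiPkk ⇒ iiiPkkk   [P → i P k]
iiiPkkk ⇒ iiiiPkkkk   [P → i P k]
iiiiPkkkk ⇒ iiiiiPkkkkk   [P → i P k]
iiiiiPkkkkk ⇒ iiiiiiPkkkkkk   [P → i P k]
iiiiiiPkkkkkk ⇒ iiiiiiiPkkkkkkk   [P → i P k]
iiiiiiiPkkkkkkk ⇒ iiiiiiiiPkkkkkkkk   [P → i P k]
iiiiiiiiPkkkkkkkk ⇒ iiiiiiiiiPkkkkkkkkk   [P → i P k]
iiiiiiiiiPkkkkkkkkk ⇒ iiiiiiiiikkkkkkkkk   [P → ε]

P⇒iPk⇒iiPkk⇒iiiPkkk⇒iiiiPkkkk⇒iiiiiPkkkkk⇒iiiiiiPkkkkkk⇒iiiiiiiPkkkkkkk⇒iiiiiiiiPkkkkkkkk⇒iiiiiiiiiPkkkkkkkkk⇒iiiiiiiiikkkkkkkkk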